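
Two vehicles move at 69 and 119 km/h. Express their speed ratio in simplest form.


Ratio = 69:119
GCD = 1
Simplified = 69:119
Time ratio (same distance) = 119:69
Speed ratio = 69:119

69:119


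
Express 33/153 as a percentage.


Percentage = (part / whole) × 100
= (33 / 153) × 100
≈ 21.57%

21.57%


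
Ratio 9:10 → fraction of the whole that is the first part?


Total parts = 9 + 10 = 19
First part: 9/19 = 9/19
= 9/19

9/19


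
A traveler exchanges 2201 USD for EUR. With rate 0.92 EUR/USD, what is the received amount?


Amount × rate = 2201 × 0.92
= 2024.92 EUR

2024.92 EUR


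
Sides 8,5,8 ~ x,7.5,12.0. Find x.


Scale factor = 7.5/5 = 1.5
Missing side = 8 × 1.5
= 12.0

12.0


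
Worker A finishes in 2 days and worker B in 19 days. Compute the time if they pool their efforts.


Rate of A = 1/2 per day
Rate of B = 1/19 per day
Combined rate = 1/2 + 1/19 = 21/38 ≈ 0.5526 per day
Days = 1 / combined rate = 38/21
≈ 1.81 days

1.81 days


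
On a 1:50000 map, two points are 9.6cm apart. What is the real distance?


Real distance = map distance × scale
= 9.6cm × 50000
= 480000 cm = 4800.0 m
= 4.800 km

4.800 km


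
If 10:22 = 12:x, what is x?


Cross multiply: 10 × x = 22 × 12
10x = 264
x = 264 / 10
= 26.40

26.40


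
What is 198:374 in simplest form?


GCD(198, 374) = 22
198/22 : 374/22
= 9:17

9:17


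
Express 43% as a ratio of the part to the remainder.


43% means 43 parts out of 100; remainder = 57
Part : remainder = 43:57
GCD = 1
= 43:57

43:57


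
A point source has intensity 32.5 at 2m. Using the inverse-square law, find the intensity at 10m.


I₁d₁² = I₂d₂²
I₂ = I₁ × (d₁/d₂)²
= 32.5 × (2/10)²
= 32.5 × 4/100
= 130/100
= 1.3000

1.3000


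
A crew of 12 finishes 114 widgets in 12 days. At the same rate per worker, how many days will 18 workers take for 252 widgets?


Days ∝ work / workers, so d₂ = d₁ × (m₁/m₂) × (w₂/w₁)
Workers factor (inverse): 12/18 ≈ 0.6667
Work factor (direct): 252/114 ≈ 2.2105
d₂ = 12 × 12/18 × 252/114 = (12 × 12 × 252) / (18 × 114) = 36288/2052
≈ 17.68 days

17.68 days


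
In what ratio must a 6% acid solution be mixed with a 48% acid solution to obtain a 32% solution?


Let x parts of 6% mix with y parts of 48%.
6x + 48y = 32(x + y)
6x + 48y = 32x + 32y
x(6 - 32) = y(32 - 48)
x/y = (48 - 32)/(32 - 6) = 16/26
Simplify: 8:13
= 8:13

8:13


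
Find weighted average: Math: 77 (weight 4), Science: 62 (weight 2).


Numerator = 77×4 + 62×2
= 308 + 124
= 432
Total weight = 6
Weighted avg = 432/6
= 72.00

72.00


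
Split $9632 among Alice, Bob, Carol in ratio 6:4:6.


Total parts = 6 + 4 + 6 = 16
Alice: 9632 × 6/16 = 3612.00
Bob: 9632 × 4/16 = 2408.00
Carol: 9632 × 6/16 = 3612.00
= Alice: $3612.00, Bob: $2408.00, Carol: $3612.00

Alice: $3612.00, Bob: $2408.00, Carol: $3612.00


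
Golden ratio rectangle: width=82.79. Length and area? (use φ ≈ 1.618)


φ = (1 + √5) / 2 ≈ 1.618
Length = width × φ = 82.79 × 1.618 = 133.95422
≈ 133.95
Area = width × length = 82.79 × 133.95422 = 11090.0698738 ≈ 11090.07
= Length: 133.95, Area: 11090.07

Length: 133.95, Area: 11090.07


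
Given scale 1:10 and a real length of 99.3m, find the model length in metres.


Model size = real / scale
= 99.3 / 10
= 9.9300 m

9.9300 m


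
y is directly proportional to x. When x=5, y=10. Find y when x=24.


Direct proportion: y/x = constant
k = 10/5 = 2.0000
y₂ = k × 24 = 10 × 24 / 5 = 240/5
= 48.00

48.00


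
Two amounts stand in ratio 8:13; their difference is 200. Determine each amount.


Let A = 8k, B = 13k.
13k - 8k = 200
5k = 200 → k = 200/5 = 40
A = 8×40 = 320, B = 13×40 = 520
= A = 320, B = 520

A = 320, B = 520


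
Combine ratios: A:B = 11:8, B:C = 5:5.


Match B: multiply A:B by 5 → 55:40
Multiply B:C by 8 → 40:40
Combined: 55:40:40
GCD = 5
= 11:8:8

11:8:8


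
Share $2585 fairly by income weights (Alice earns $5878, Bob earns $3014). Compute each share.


Total income = 5878 + 3014 = $8892
Alice: $2585 × 5878/8892 = $1708.80
Bob: $2585 × 3014/8892 = $876.20
= Alice: $1708.80, Bob: $876.20

Alice: $1708.80, Bob: $876.20


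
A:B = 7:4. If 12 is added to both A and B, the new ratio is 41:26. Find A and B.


Let A = 7k, B = 4k.
(7k + 12) / (4k + 12) = 41/26
Cross-multiply: 26(7k + 12) = 41(4k + 12)
182k + 312 = 164k + 492
182k - 164k = 492 - 312
18k = 180
k = 180/18 = 10
A = 7×10 = 70, B = 4×10 = 40
= A = 70, B = 40

A = 70, B = 40


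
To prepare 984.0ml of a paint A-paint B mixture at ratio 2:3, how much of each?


Total parts = 2 + 3 = 5
paint A: 984.0 × 2/5 = 393.6ml
paint B: 984.0 × 3/5 = 590.4ml
= 393.6ml and 590.4ml

393.6ml and 590.4ml


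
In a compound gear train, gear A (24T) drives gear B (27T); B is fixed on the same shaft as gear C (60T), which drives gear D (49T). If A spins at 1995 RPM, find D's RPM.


Stage 1: RPM_B = RPM_A × t_A/t_B = 1995 × 24/27 = 47880/27 ≈ 1773.33
B and C share a shaft → RPM_C = RPM_B
Stage 2: RPM_D = RPM_C × t_C/t_D = RPM_A × (t_A×t_C)/(t_B×t_D)
Overall ratio = (24×60)/(27×49) = 1440/1323
RPM_D = 1995 × 1440/1323 = 2872800/1323
≈ 2171.43 RPM

2171.43 RPM


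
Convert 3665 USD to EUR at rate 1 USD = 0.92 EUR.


Amount × rate = 3665 × 0.92
= 3371.80 EUR

3371.80 EUR


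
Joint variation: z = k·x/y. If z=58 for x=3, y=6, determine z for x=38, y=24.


z = k·x/y
Solve for k using the known point: k = z·y/x = 58×6/3 = 348/3 = 116.0000
Now evaluate at x=38, y=24:
z = k × 38 / 24 = (348 × 38) / (3 × 24) = 13224/72
≈ 183.6667

183.6667


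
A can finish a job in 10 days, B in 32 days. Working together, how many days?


Rate of A = 1/10 per day
Rate of B = 1/32 per day
Combined rate = 1/10 + 1/32 = 42/320 ≈ 0.1313 per day
Days = 1 / combined rate = 320/42
≈ 7.62 days

7.62 days


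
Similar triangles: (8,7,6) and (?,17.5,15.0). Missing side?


Scale factor = 17.5/7 = 2.5
Missing side = 8 × 2.5
= 20.0

20.0


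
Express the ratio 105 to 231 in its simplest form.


GCD(105, 231) = 21
105/21 : 231/21
= 5:11

5:11


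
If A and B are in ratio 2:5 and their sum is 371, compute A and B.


Let A = 2k, B = 5k.
2k + 5k = 371
7k = 371 → k = 371/7 = 53
A = 2×53 = 106, B = 5×53 = 265
= A = 106, B = 265

A = 106, B = 265


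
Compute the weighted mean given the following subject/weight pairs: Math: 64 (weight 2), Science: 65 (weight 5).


Numerator = 64×2 + 65×5
= 128 + 325
= 453
Total weight = 7
Weighted avg = 453/7
= 64.71

64.71


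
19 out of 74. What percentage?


Percentage = (part / whole) × 100
= (19 / 74) × 100
≈ 25.68%

25.68%


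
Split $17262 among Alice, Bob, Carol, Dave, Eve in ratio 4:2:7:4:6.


Total parts = 4 + 2 + 7 + 4 + 6 = 23
Alice: 17262 × 4/23 = 3002.09
Bob: 17262 × 2/23 = 1501.04
Carol: 17262 × 7/23 = 5253.65
Dave: 17262 × 4/23 = 3002.09
Eve: 17262 × 6/23 = 4503.13
= Alice: $3002.09, Bob: $1501.04, Carol: $5253.65, Dave: $3002.09, Eve: $4503.13

Alice: $3002.09, Bob: $1501.04, Carol: $5253.65, Dave: $3002.09, Eve: $4503.13


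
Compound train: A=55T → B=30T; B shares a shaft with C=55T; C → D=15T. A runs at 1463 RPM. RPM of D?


Stage 1: RPM_B = RPM_A × t_A/t_B = 1463 × 55/30 = 80465/30 ≈ 2682.17
B and C share a shaft → RPM_C = RPM_B
Stage 2: RPM_D = RPM_C × t_C/t_D = RPM_A × (t_A×t_C)/(t_B×t_D)
Overall ratio = (55×55)/(30×15) = 3025/450
RPM_D = 1463 × 3025/450 = 4425575/450
≈ 9834.61 RPM

9834.61 RPM


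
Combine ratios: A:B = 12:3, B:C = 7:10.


Match B: multiply A:B by 7 → 84:21
Multiply B:C by 3 → 21:30
Combined: 84:21:30
GCD = 3
= 28:7:10

28:7:10


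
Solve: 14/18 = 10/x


Cross multiply: 14 × x = 18 × 10
14x = 180
x = 180 / 14
= 12.86

12.86


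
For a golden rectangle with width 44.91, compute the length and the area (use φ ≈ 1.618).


φ = (1 + √5) / 2 ≈ 1.618
Length = width × φ = 44.91 × 1.618 = 72.66438
≈ 72.66
Area = width × length = 44.91 × 72.66438 = 3263.3573058 ≈ 3263.36
= Length: 72.66, Area: 3263.36

Length: 72.66, Area: 3263.36


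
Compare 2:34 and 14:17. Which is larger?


2/34 = 0.0588
14/17 = 0.8235
0.0588 < 0.8235, so 2:34 is less
= 14:17

14:17


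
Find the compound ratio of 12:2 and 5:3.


Compound ratio = (12×5) : (2×3)
= 60:6
GCD = 6
= 10:1

10:1


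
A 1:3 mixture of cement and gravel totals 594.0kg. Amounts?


Total parts = 1 + 3 = 4
cement: 594.0 × 1/4 = 148.5kg
gravel: 594.0 × 3/4 = 445.5kg
= 148.5kg and 445.5kg

148.5kg and 445.5kg


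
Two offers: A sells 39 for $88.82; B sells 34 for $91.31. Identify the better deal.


Deal A: $88.82/39 = $2.2774/unit
Deal B: $91.31/34 = $2.6856/unit
A is cheaper per unit
= Deal A

Deal A


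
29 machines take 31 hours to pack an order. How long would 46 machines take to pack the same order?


Inverse proportion: x × y = constant
k = 29 × 31 = 899
y₂ = k / 46 = 899 / 46
= 19.54

19.54


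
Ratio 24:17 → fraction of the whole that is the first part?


Total parts = 24 + 17 = 41
First part: 24/41 = 24/41
= 24/41

24/41


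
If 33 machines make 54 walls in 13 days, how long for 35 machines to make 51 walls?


Days ∝ work / workers, so d₂ = d₁ × (m₁/m₂) × (w₂/w₁)
Workers factor (inverse): 33/35 ≈ 0.9429
Work factor (direct): 51/54 ≈ 0.9444
d₂ = 13 × 33/35 × 51/54 = (13 × 33 × 51) / (35 × 54) = 21879/1890
≈ 11.58 days

11.58 days


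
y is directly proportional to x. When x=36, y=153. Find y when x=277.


Direct proportion: y/x = constant
k = 153/36 = 4.2500
y₂ = k × 277 = 153 × 277 / 36 = 42381/36
= 1177.25

1177.25


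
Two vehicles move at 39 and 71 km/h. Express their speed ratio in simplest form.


Ratio = 39:71
GCD = 1
Simplified = 39:71
Time ratio (same distance) = 71:39
Speed ratio = 39:71

39:71


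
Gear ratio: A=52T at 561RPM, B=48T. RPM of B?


Gear ratio = 52:48 = 13:12
RPM_B = RPM_A × (teeth_A / teeth_B)
= 561 × (52/48)
= 607.8 RPM

607.8 RPM


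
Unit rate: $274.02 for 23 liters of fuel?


Unit rate = total / quantity
= 274.02 / 23
= $11.91 per unit

$11.91 per unit


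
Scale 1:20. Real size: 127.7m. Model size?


Model size = real / scale
= 127.7 / 20
= 6.3850 m

6.3850 m


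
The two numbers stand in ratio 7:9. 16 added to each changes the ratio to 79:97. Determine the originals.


Let A = 7k, B = 9k.
(7k + 16) / (9k + 16) = 79/97
Cross-multiply: 97(7k + 16) = 79(9k + 16)
679k + 1552 = 711k + 1264
679k - 711k = 1264 - 1552
-32k = -288
k = -288/-32 = 9
A = 7×9 = 63, B = 9×9 = 81
= A = 63, B = 81

A = 63, B = 81


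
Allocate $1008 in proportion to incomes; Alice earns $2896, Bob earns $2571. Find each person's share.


Total income = 2896 + 2571 = $5467
Alice: $1008 × 2896/5467 = $533.96
Bob: $1008 × 2571/5467 = $474.04
= Alice: $533.96, Bob: $474.04

Alice: $533.96, Bob: $474.04


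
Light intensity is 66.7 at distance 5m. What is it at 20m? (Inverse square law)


I₁d₁² = I₂d₂²
I₂ = I₁ × (d₁/d₂)²
= 66.7 × (5/20)²
= 66.7 × 25/400
= 1667.5/400
≈ 4.1688

4.1688


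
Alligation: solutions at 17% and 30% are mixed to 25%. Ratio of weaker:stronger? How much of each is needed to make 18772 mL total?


Let x parts of 17% mix with y parts of 30%.
17x + 30y = 25(x + y)
17x + 30y = 25x + 25y
x(17 - 25) = y(25 - 30)
x/y = (30 - 25)/(25 - 17) = 5/8
Simplify: 5:8
Total parts = 13; one part = 18772/13 = 1444.00 mL
17% solution: 5×1444.00 = 7220.00 mL
30% solution: 8×1444.00 = 11552.00 mL
= ratio 5:8; 7220.00 mL and 11552.00 mL

ratio 5:8; 7220.00 mL and 11552.00 mL


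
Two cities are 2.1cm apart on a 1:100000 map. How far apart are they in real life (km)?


Real distance = map distance × scale
= 2.1cm × 100000
= 210000 cm = 2100.0 m
= 2.100 km

2.100 km


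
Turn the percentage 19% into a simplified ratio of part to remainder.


19% means 19 parts out of 100; remainder = 81
Part : remainder = 19:81
GCD = 1
= 19:81

19:81


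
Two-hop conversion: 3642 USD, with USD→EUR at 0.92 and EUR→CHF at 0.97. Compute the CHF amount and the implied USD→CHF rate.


Step 1: 3642 USD × 0.92 = 3350.64 EUR
Step 2: 3350.64 EUR × 0.97 = 3250.12 CHF
Implied rate USD→CHF = 0.92 × 0.97 = 0.8924
= 3250.12 CHF; implied rate 0.8924 CHF/USD

3250.12 CHF; implied rate 0.8924 CHF/USD


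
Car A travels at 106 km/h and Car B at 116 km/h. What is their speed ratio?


Ratio = 106:116
GCD = 2
Simplified = 53:58
Time ratio (same distance) = 58:53
Speed ratio = 53:58

53:58


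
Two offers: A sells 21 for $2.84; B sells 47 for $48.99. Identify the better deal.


Deal A: $2.84/21 = $0.1352/unit
Deal B: $48.99/47 = $1.0423/unit
A is cheaper per unit
= Deal A

Deal A


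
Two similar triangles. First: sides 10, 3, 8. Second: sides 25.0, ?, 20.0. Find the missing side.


Scale factor = 25.0/10 = 2.5
Missing side = 3 × 2.5
= 7.5

7.5


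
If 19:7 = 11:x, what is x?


Cross multiply: 19 × x = 7 × 11
19x = 77
x = 77 / 19
= 4.05

4.05


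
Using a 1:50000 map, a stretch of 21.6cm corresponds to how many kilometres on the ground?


Real distance = map distance × scale
= 21.6cm × 50000
= 1080000 cm = 10800.0 m
= 10.800 km

10.800 km


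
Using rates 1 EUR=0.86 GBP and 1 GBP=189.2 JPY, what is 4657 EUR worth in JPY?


Step 1: 4657 EUR × 0.86 = 4005.02 GBP
Step 2: 4005.02 GBP × 189.2 = 757749.78 JPY
Implied rate EUR→JPY = 0.86 × 189.2 = 162.7120
= 757749.78 JPY

757749.78 JPY


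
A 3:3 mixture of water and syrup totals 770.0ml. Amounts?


Total parts = 3 + 3 = 6
water: 770.0 × 3/6 = 385.0ml
syrup: 770.0 × 3/6 = 385.0ml
= 385.0ml and 385.0ml

385.0ml and 385.0ml


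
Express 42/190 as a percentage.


Percentage = (part / whole) × 100
= (42 / 190) × 100
≈ 22.11%

22.11%


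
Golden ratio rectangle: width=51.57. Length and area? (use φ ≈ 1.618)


φ = (1 + √5) / 2 ≈ 1.618
Length = width × φ = 51.57 × 1.618 = 83.44026
≈ 83.44
Area = width × length = 51.57 × 83.44026 = 4303.0142082 ≈ 4303.01
= Length: 83.44, Area: 4303.01

Length: 83.44, Area: 4303.01


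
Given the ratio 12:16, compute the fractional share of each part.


Total parts = 12 + 16 = 28
First part: 12/28 = 3/7
Second part: 16/28 = 4/7
= 3/7 and 4/7

3/7 and 4/7


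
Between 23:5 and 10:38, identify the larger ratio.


23/5 = 4.6000
10/38 = 0.2632
4.6000 > 0.2632, so 23:5 is greater
= 23:5

23:5


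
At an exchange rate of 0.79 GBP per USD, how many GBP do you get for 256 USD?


Amount × rate = 256 × 0.79
= 202.24 GBP

202.24 GBP


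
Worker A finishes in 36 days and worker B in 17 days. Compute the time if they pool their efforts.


Rate of A = 1/36 per day
Rate of B = 1/17 per day
Combined rate = 1/36 + 1/17 = 53/612 ≈ 0.0866 per day
Days = 1 / combined rate = 612/53
≈ 11.55 days

11.55 days


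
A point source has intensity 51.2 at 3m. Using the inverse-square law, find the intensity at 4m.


I₁d₁² = I₂d₂²
I₂ = I₁ × (d₁/d₂)²
= 51.2 × (3/4)²
= 51.2 × 9/16
= 460.8/16
= 28.8000

28.8000


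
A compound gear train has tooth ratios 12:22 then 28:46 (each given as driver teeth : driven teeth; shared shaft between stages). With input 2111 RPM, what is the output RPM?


Stage 1: RPM_B = RPM_A × t_A/t_B = 2111 × 12/22 = 25332/22 ≈ 1151.45
B and C share a shaft → RPM_C = RPM_B
Stage 2: RPM_D = RPM_C × t_C/t_D = RPM_A × (t_A×t_C)/(t_B×t_D)
Overall ratio = (12×28)/(22×46) = 336/1012
RPM_D = 2111 × 336/1012 = 709296/1012
≈ 700.89 RPM

700.89 RPM


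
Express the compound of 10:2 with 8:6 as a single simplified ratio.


Compound ratio = (10×8) : (2×6)
= 80:12
GCD = 4
= 20:3

20:3


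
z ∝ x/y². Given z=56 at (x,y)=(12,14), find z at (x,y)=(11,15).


z = k·x/y²
Solve for k using the known point: k = z·y²/x = 56×196/12 = 10976/12 ≈ 914.6667
Now evaluate at x=11, y=15:
z = k × 11 / 225 = (10976 × 11) / (12 × 225) = 120736/2700
≈ 44.7170

44.7170


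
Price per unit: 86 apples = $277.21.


Unit rate = total / quantity
= 277.21 / 86
= $3.22 per unit

$3.22 per unit


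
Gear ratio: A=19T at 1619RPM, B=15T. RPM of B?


Gear ratio = 19:15 = 19:15
RPM_B = RPM_A × (teeth_A / teeth_B)
= 1619 × (19/15)
= 2050.7 RPM

2050.7 RPM


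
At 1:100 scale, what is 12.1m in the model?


Model size = real / scale
= 12.1 / 100
= 0.1210 m

0.1210 m


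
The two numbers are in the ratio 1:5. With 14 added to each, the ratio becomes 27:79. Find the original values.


Let A = 1k, B = 5k.
(1k + 14) / (5k + 14) = 27/79
Cross-multiply: 79(1k + 14) = 27(5k + 14)
79k + 1106 = 135k + 378
79k - 135k = 378 - 1106
-56k = -728
k = -728/-56 = 13
A = 1×13 = 13, B = 5×13 = 65
= A = 13, B = 65

A = 13, B = 65


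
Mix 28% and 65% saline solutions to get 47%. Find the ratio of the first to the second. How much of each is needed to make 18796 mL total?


Let x parts of 28% mix with y parts of 65%.
28x + 65y = 47(x + y)
28x + 65y = 47x + 47y
x(28 - 47) = y(47 - 65)
x/y = (65 - 47)/(47 - 28) = 18/19
Simplify: 18:19
Total parts = 37; one part = 18796/37 = 508.00 mL
28% solution: 18×508.00 = 9144.00 mL
65% solution: 19×508.00 = 9652.00 mL
= ratio 18:19; 9144.00 mL and 9652.00 mL

ratio 18:19; 9144.00 mL and 9652.00 mL


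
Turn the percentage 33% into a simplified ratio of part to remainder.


33% means 33 parts out of 100; remainder = 67
Part : remainder = 33:67
GCD = 1
= 33:67

33:67


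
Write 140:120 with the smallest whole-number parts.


GCD(140, 120) = 20
140/20 : 120/20
= 7:6

7:6


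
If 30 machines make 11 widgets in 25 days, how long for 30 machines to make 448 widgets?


Days ∝ work / workers, so d₂ = d₁ × (m₁/m₂) × (w₂/w₁)
Workers factor (inverse): 30/30 = 1.0000
Work factor (direct): 448/11 ≈ 40.7273
d₂ = 25 × 30/30 × 448/11 = (25 × 30 × 448) / (30 × 11) = 336000/330
≈ 1018.18 days

1018.18 days


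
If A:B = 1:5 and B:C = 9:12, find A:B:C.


Match B: multiply A:B by 9 → 9:45
Multiply B:C by 5 → 45:60
Combined: 9:45:60
GCD = 3
= 3:15:20

3:15:20


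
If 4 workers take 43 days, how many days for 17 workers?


Inverse proportion: x × y = constant
k = 4 × 43 = 172
y₂ = k / 17 = 172 / 17
= 10.12

10.12


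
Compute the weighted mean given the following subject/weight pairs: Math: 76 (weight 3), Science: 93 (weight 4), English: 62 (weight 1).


Numerator = 76×3 + 93×4 + 62×1
= 228 + 372 + 62
= 662
Total weight = 8
Weighted avg = 662/8
= 82.75

82.75


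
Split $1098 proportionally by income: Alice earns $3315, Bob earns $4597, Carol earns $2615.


Total income = 3315 + 4597 + 2615 = $10527
Alice: $1098 × 3315/10527 = $345.77
Bob: $1098 × 4597/10527 = $479.48
Carol: $1098 × 2615/10527 = $272.75
= Alice: $345.77, Bob: $479.48, Carol: $272.75

Alice: $345.77, Bob: $479.48, Carol: $272.75


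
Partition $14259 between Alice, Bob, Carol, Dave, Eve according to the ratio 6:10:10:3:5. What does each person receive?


Total parts = 6 + 10 + 10 + 3 + 5 = 34
Alice: 14259 × 6/34 = 2516.29
Bob: 14259 × 10/34 = 4193.82
Carol: 14259 × 10/34 = 4193.82
Dave: 14259 × 3/34 = 1258.15
Eve: 14259 × 5/34 = 2096.91
= Alice: $2516.29, Bob: $4193.82, Carol: $4193.82, Dave: $1258.15, Eve: $2096.91

Alice: $2516.29, Bob: $4193.82, Carol: $4193.82, Dave: $1258.15, Eve: $2096.91


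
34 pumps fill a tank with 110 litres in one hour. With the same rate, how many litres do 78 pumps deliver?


Direct proportion: y/x = constant
k = 110/34 ≈ 3.2353
y₂ = k × 78 = 110 × 78 / 34 = 8580/34
≈ 252.35

252.35


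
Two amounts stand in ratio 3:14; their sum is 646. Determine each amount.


Let A = 3k, B = 14k.
3k + 14k = 646
17k = 646 → k = 646/17 = 38
A = 3×38 = 114, B = 14×38 = 532
= A = 114, B = 532

A = 114, B = 532


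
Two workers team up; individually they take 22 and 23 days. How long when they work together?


Rate of A = 1/22 per day
Rate of B = 1/23 per day
Combined rate = 1/22 + 1/23 = 45/506 ≈ 0.0889 per day
Days = 1 / combined rate = 506/45
≈ 11.24 days

11.24 days


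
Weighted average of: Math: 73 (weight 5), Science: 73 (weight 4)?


Numerator = 73×5 + 73×4
= 365 + 292
= 657
Total weight = 9
Weighted avg = 657/9
= 73.00

73.00


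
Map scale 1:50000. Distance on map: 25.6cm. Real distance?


Real distance = map distance × scale
= 25.6cm × 50000
= 1280000 cm = 12800.0 m
= 12.800 km

12.800 km


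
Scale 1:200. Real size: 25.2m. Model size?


Model size = real / scale
= 25.2 / 200
= 0.1260 m

0.1260 m


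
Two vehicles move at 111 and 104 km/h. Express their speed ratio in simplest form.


Ratio = 111:104
GCD = 1
Simplified = 111:104
Time ratio (same distance) = 104:111
Speed ratio = 111:104

111:104


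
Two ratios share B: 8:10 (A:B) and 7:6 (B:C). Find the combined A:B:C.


Match B: multiply A:B by 7 → 56:70
Multiply B:C by 10 → 70:60
Combined: 56:70:60
GCD = 2
= 28:35:30

28:35:30


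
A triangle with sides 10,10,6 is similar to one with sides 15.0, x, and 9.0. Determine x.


Scale factor = 15.0/10 = 1.5
Missing side = 10 × 1.5
= 15.0

15.0


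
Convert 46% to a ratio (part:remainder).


46% means 46 parts out of 100; remainder = 54
Part : remainder = 46:54
GCD = 2
= 23:27

23:27


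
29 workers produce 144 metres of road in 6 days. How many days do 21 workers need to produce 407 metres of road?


Days ∝ work / workers, so d₂ = d₁ × (m₁/m₂) × (w₂/w₁)
Workers factor (inverse): 29/21 ≈ 1.3810
Work factor (direct): 407/144 ≈ 2.8264
d₂ = 6 × 29/21 × 407/144 = (6 × 29 × 407) / (21 × 144) = 70818/3024
≈ 23.42 days

23.42 days


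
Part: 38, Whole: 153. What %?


Percentage = (part / whole) × 100
= (38 / 153) × 100
≈ 24.84%

24.84%


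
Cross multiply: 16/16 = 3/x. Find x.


Cross multiply: 16 × x = 16 × 3
16x = 48
x = 48 / 16
= 3.00

3.00


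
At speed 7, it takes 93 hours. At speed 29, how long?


Inverse proportion: x × y = constant
k = 7 × 93 = 651
y₂ = k / 29 = 651 / 29
= 22.45

22.45


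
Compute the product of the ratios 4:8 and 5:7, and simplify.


Compound ratio = (4×5) : (8×7)
= 20:56
GCD = 4
= 5:14

5:14


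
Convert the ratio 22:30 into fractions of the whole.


Total parts = 22 + 30 = 52
First part: 22/52 = 11/26
Second part: 30/52 = 15/26
= 11/26 and 15/26

11/26 and 15/26


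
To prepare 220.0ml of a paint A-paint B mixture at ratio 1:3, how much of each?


Total parts = 1 + 3 = 4
paint A: 220.0 × 1/4 = 55.0ml
paint B: 220.0 × 3/4 = 165.0ml
= 55.0ml and 165.0ml

55.0ml and 165.0ml


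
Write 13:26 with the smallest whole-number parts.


GCD(13, 26) = 13
13/13 : 26/13
= 1:2

1:2


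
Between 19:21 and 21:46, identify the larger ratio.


19/21 = 0.9048
21/46 = 0.4565
0.9048 > 0.4565, so 19:21 is greater
= 19:21

19:21


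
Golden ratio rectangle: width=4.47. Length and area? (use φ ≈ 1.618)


φ = (1 + √5) / 2 ≈ 1.618
Length = width × φ = 4.47 × 1.618 = 7.23246
≈ 7.23
Area = width × length = 4.47 × 7.23246 = 32.3290962 ≈ 32.33
= Length: 7.23, Area: 32.33

Length: 7.23, Area: 32.33


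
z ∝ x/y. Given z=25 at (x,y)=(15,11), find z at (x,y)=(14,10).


z = k·x/y
Solve for k using the known point: k = z·y/x = 25×11/15 = 275/15 ≈ 18.3333
Now evaluate at x=14, y=10:
z = k × 14 / 10 = (275 × 14) / (15 × 10) = 3850/150
≈ 25.6667

25.6667


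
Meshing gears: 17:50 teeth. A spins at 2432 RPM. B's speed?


Gear ratio = 17:50 = 17:50
RPM_B = RPM_A × (teeth_A / teeth_B)
= 2432 × (17/50)
= 826.9 RPM

826.9 RPM


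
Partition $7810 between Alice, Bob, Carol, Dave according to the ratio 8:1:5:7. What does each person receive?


Total parts = 8 + 1 + 5 + 7 = 21
Alice: 7810 × 8/21 = 2975.24
Bob: 7810 × 1/21 = 371.90
Carol: 7810 × 5/21 = 1859.52
Dave: 7810 × 7/21 = 2603.33
= Alice: $2975.24, Bob: $371.90, Carol: $1859.52, Dave: $2603.33

Alice: $2975.24, Bob: $371.90, Carol: $1859.52, Dave: $2603.33


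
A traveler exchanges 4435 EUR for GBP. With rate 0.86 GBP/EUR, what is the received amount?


Amount × rate = 4435 × 0.86
= 3814.10 GBP

3814.10 GBP


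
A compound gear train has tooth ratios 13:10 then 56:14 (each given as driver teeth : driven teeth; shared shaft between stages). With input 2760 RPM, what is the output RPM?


Stage 1: RPM_B = RPM_A × t_A/t_B = 2760 × 13/10 = 35880/10 = 3588.00
B and C share a shaft → RPM_C = RPM_B
Stage 2: RPM_D = RPM_C × t_C/t_D = RPM_A × (t_A×t_C)/(t_B×t_D)
Overall ratio = (13×56)/(10×14) = 728/140
RPM_D = 2760 × 728/140 = 2009280/140
= 14352.00 RPM

14352.00 RPM


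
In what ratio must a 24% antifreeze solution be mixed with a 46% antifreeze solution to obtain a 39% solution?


Let x parts of 24% mix with y parts of 46%.
24x + 46y = 39(x + y)
24x + 46y = 39x + 39y
x(24 - 39) = y(39 - 46)
x/y = (46 - 39)/(39 - 24) = 7/15
Simplify: 7:15
= 7:15

7:15


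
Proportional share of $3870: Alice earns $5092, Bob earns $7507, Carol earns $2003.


Total income = 5092 + 7507 + 2003 = $14602
Alice: $3870 × 5092/14602 = $1349.54
Bob: $3870 × 7507/14602 = $1989.60
Carol: $3870 × 2003/14602 = $530.86
= Alice: $1349.54, Bob: $1989.60, Carol: $530.86

Alice: $1349.54, Bob: $1989.60, Carol: $530.86


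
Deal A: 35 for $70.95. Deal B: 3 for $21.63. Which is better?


Deal A: $70.95/35 = $2.0271/unit
Deal B: $21.63/3 = $7.2100/unit
A is cheaper per unit
= Deal A

Deal A


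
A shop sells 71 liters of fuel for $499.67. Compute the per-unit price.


Unit rate = total / quantity
= 499.67 / 71
= $7.04 per unit

$7.04 per unit


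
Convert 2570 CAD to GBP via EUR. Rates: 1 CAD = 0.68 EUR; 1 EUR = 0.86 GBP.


Step 1: 2570 CAD × 0.68 = 1747.60 EUR
Step 2: 1747.60 EUR × 0.86 = 1502.94 GBP
Implied rate CAD→GBP = 0.68 × 0.86 = 0.5848
= 1502.94 GBP

1502.94 GBP


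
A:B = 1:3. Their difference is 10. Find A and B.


Let A = 1k, B = 3k.
3k - 1k = 10
2k = 10 → k = 10/2 = 5
A = 1×5 = 5, B = 3×5 = 15
= A = 5, B = 15

A = 5, B = 15


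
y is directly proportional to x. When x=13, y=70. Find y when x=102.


Direct proportion: y/x = constant
k = 70/13 ≈ 5.3846
y₂ = k × 102 = 70 × 102 / 13 = 7140/13
≈ 549.23

549.23


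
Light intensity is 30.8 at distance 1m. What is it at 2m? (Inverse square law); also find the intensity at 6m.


I₁d₁² = I₂d₂²
I at 2m = 30.8 × (1/2)² = 30.8 × 1/4 = 30.8/4 = 7.7000
I at 6m = 30.8 × (1/6)² = 30.8 × 1/36 = 30.8/36 ≈ 0.8556
= 7.7000 and 0.8556

7.7000 and 0.8556


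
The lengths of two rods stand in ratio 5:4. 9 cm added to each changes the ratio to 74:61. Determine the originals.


Let A = 5k, B = 4k.
(5k + 9) / (4k + 9) = 74/61
Cross-multiply: 61(5k + 9) = 74(4k + 9)
305k + 549 = 296k + 666
305k - 296k = 666 - 549
9k = 117
k = 117/9 = 13
A = 5×13 = 65, B = 4×13 = 52
= A = 65, B = 52

A = 65, B = 52


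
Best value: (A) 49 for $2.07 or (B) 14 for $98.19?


Deal A: $2.07/49 = $0.0422/unit
Deal B: $98.19/14 = $7.0136/unit
A is cheaper per unit
= Deal A

Deal A


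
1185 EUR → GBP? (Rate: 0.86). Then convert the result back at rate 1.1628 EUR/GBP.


Amount × rate = 1185 × 0.86 = 1019.10 GBP
Round-trip: 1019.10 × 1.1628 = 1185.01 EUR
= 1019.10 GBP, then 1185.01 EUR

1019.10 GBP, then 1185.01 EUR


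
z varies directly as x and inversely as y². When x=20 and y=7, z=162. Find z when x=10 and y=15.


z = k·x/y²
Solve for k using the known point: k = z·y²/x = 162×49/20 = 7938/20 = 396.9000
Now evaluate at x=10, y=15:
z = k × 10 / 225 = (7938 × 10) / (20 × 225) = 79380/4500
= 17.6400

17.6400


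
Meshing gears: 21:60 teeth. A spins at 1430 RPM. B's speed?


Gear ratio = 21:60 = 7:20
RPM_B = RPM_A × (teeth_A / teeth_B)
= 1430 × (21/60)
= 500.5 RPM

500.5 RPM


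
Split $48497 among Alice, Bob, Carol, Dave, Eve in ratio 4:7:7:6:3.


Total parts = 4 + 7 + 7 + 6 + 3 = 27
Alice: 48497 × 4/27 = 7184.74
Bob: 48497 × 7/27 = 12573.30
Carol: 48497 × 7/27 = 12573.30
Dave: 48497 × 6/27 = 10777.11
Eve: 48497 × 3/27 = 5388.56
= Alice: $7184.74, Bob: $12573.30, Carol: $12573.30, Dave: $10777.11, Eve: $5388.56

Alice: $7184.74, Bob: $12573.30, Carol: $12573.30, Dave: $10777.11, Eve: $5388.56


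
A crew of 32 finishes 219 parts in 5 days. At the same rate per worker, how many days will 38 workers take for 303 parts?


Days ∝ work / workers, so d₂ = d₁ × (m₁/m₂) × (w₂/w₁)
Workers factor (inverse): 32/38 ≈ 0.8421
Work factor (direct): 303/219 ≈ 1.3836
d₂ = 5 × 32/38 × 303/219 = (5 × 32 × 303) / (38 × 219) = 48480/8322
≈ 5.83 days

5.83 days


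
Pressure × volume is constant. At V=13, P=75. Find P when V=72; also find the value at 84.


Inverse proportion: x × y = constant
k = 13 × 75 = 975
At x=72: k/72 = 13.54
At x=84: k/84 = 11.61
= 13.54 and 11.61

13.54 and 11.61


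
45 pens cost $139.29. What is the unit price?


Unit rate = total / quantity
= 139.29 / 45
= $3.10 per unit

$3.10 per unit


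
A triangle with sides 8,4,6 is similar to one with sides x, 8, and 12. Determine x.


Scale factor = 8/4 = 2
Missing side = 8 × 2
= 16.0

16.0


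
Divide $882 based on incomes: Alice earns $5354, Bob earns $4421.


Total income = 5354 + 4421 = $9775
Alice: $882 × 5354/9775 = $483.09
Bob: $882 × 4421/9775 = $398.91
= Alice: $483.09, Bob: $398.91

Alice: $483.09, Bob: $398.91


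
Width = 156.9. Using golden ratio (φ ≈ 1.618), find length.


φ = (1 + √5) / 2 ≈ 1.618
Length = width × φ = 156.9 × 1.618 = 253.8642
≈ 253.86

253.86


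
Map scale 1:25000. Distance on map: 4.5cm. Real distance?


Real distance = map distance × scale
= 4.5cm × 25000
= 112500 cm = 1125.0 m
= 1.125 km

1.125 km


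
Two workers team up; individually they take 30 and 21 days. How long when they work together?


Rate of A = 1/30 per day
Rate of B = 1/21 per day
Combined rate = 1/30 + 1/21 = 51/630 ≈ 0.0810 per day
Days = 1 / combined rate = 630/51
≈ 12.35 days

12.35 days


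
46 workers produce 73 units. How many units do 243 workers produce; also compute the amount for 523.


Direct proportion: y/x = constant
k = 73/46 ≈ 1.5870
y at x=243: k × 243 = 73 × 243 / 46 = 17739/46 ≈ 385.63
y at x=523: k × 523 = 73 × 523 / 46 = 38179/46 ≈ 829.98
= 385.63 and 829.98

385.63 and 829.98


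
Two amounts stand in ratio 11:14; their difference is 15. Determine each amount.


Let A = 11k, B = 14k.
14k - 11k = 15
3k = 15 → k = 15/3 = 5
A = 11×5 = 55, B = 14×5 = 70
= A = 55, B = 70

A = 55, B = 70


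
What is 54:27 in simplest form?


GCD(54, 27) = 27
54/27 : 27/27
= 2:1

2:1


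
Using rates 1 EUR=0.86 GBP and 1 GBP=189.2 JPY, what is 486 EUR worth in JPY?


Step 1: 486 EUR × 0.86 = 417.96 GBP
Step 2: 417.96 GBP × 189.2 = 79078.03 JPY
Implied rate EUR→JPY = 0.86 × 189.2 = 162.7120
= 79078.03 JPY

79078.03 JPY


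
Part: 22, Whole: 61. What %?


Percentage = (part / whole) × 100
= (22 / 61) × 100
≈ 36.07%

36.07%


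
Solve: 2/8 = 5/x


Cross multiply: 2 × x = 8 × 5
2x = 40
x = 40 / 2
= 20.00

20.00


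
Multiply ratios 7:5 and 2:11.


Compound ratio = (7×2) : (5×11)
= 14:55
GCD = 1
= 14:55

14:55


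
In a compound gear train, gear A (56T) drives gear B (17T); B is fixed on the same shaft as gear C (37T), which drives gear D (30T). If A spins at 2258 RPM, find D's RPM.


Stage 1: RPM_B = RPM_A × t_A/t_B = 2258 × 56/17 = 126448/17 ≈ 7438.12
B and C share a shaft → RPM_C = RPM_B
Stage 2: RPM_D = RPM_C × t_C/t_D = RPM_A × (t_A×t_C)/(t_B×t_D)
Overall ratio = (56×37)/(17×30) = 2072/510
RPM_D = 2258 × 2072/510 = 4678576/510
≈ 9173.68 RPM

9173.68 RPM


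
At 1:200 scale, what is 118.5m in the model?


Model size = real / scale
= 118.5 / 200
= 0.5925 m

0.5925 m


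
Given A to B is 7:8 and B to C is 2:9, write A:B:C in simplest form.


Match B: multiply A:B by 2 → 14:16
Multiply B:C by 8 → 16:72
Combined: 14:16:72
GCD = 2
= 7:8:36

7:8:36


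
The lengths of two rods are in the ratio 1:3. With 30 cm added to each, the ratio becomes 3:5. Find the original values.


Let A = 1k, B = 3k.
(1k + 30) / (3k + 30) = 3/5
Cross-multiply: 5(1k + 30) = 3(3k + 30)
5k + 150 = 9k + 90
5k - 9k = 90 - 150
-4k = -60
k = -60/-4 = 15
A = 1×15 = 15, B = 3×15 = 45
= A = 15, B = 45

A = 15, B = 45


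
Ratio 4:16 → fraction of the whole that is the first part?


Total parts = 4 + 16 = 20
First part: 4/20 = 1/5
= 1/5

1/5


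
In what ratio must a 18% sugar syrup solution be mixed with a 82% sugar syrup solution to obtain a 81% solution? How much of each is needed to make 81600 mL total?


Let x parts of 18% mix with y parts of 82%.
18x + 82y = 81(x + y)
18x + 82y = 81x + 81y
x(18 - 81) = y(81 - 82)
x/y = (82 - 81)/(81 - 18) = 1/63
Simplify: 1:63
Total parts = 64; one part = 81600/64 = 1275.00 mL
18% solution: 1×1275.00 = 1275.00 mL
82% solution: 63×1275.00 = 80325.00 mL
= ratio 1:63; 1275.00 mL and 80325.00 mL

ratio 1:63; 1275.00 mL and 80325.00 mL


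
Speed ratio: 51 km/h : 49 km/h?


Ratio = 51:49
GCD = 1
Simplified = 51:49
Time ratio (same distance) = 49:51
Speed ratio = 51:49

51:49


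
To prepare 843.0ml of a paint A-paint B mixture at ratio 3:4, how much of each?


Total parts = 3 + 4 = 7
paint A: 843.0 × 3/7 = 361.3ml
paint B: 843.0 × 4/7 = 481.7ml
= 361.3ml and 481.7ml

361.3ml and 481.7ml


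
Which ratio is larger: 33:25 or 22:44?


33/25 = 1.3200
22/44 = 0.5000
1.3200 > 0.5000, so 33:25 is greater
= 33:25

33:25


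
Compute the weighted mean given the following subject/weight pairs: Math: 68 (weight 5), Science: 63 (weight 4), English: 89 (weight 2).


Numerator = 68×5 + 63×4 + 89×2
= 340 + 252 + 178
= 770
Total weight = 11
Weighted avg = 770/11
= 70.00

70.00


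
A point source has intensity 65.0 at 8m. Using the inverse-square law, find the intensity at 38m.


I₁d₁² = I₂d₂²
I₂ = I₁ × (d₁/d₂)²
= 65.0 × (8/38)²
= 65.0 × 64/1444
= 4160/1444
≈ 2.8809

2.8809


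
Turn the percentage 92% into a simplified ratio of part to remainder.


92% means 92 parts out of 100; remainder = 8
Part : remainder = 92:8
GCD = 4
= 23:2

23:2


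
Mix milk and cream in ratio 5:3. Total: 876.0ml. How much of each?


Total parts = 5 + 3 = 8
milk: 876.0 × 5/8 = 547.5ml
cream: 876.0 × 3/8 = 328.5ml
= 547.5ml and 328.5ml

547.5ml and 328.5ml


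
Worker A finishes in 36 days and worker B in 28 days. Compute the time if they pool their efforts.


Rate of A = 1/36 per day
Rate of B = 1/28 per day
Combined rate = 1/36 + 1/28 = 64/1008 ≈ 0.0635 per day
Days = 1 / combined rate = 1008/64
= 15.75 days

15.75 days


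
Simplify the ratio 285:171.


GCD(285, 171) = 57
285/57 : 171/57
= 5:3

5:3


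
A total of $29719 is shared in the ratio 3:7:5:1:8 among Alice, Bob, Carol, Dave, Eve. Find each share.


Total parts = 3 + 7 + 5 + 1 + 8 = 24
Alice: 29719 × 3/24 = 3714.88
Bob: 29719 × 7/24 = 8668.04
Carol: 29719 × 5/24 = 6191.46
Dave: 29719 × 1/24 = 1238.29
Eve: 29719 × 8/24 = 9906.33
= Alice: $3714.88, Bob: $8668.04, Carol: $6191.46, Dave: $1238.29, Eve: $9906.33

Alice: $3714.88, Bob: $8668.04, Carol: $6191.46, Dave: $1238.29, Eve: $9906.33


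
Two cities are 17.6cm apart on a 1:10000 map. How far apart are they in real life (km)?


Real distance = map distance × scale
= 17.6cm × 10000
= 176000 cm = 1760.0 m
= 1.760 km

1.760 km


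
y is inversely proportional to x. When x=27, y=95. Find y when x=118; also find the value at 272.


Inverse proportion: x × y = constant
k = 27 × 95 = 2565
At x=118: k/118 = 21.74
At x=272: k/272 = 9.43
= 21.74 and 9.43

21.74 and 9.43


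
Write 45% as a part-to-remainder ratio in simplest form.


45% means 45 parts out of 100; remainder = 55
Part : remainder = 45:55
GCD = 5
= 9:11

9:11


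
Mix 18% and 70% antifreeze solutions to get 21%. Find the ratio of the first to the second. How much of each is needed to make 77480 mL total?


Let x parts of 18% mix with y parts of 70%.
18x + 70y = 21(x + y)
18x + 70y = 21x + 21y
x(18 - 21) = y(21 - 70)
x/y = (70 - 21)/(21 - 18) = 49/3
Simplify: 49:3
Total parts = 52; one part = 77480/52 = 1490.00 mL
18% solution: 49×1490.00 = 73010.00 mL
70% solution: 3×1490.00 = 4470.00 mL
= ratio 49:3; 73010.00 mL and 4470.00 mL

ratio 49:3; 73010.00 mL and 4470.00 mL


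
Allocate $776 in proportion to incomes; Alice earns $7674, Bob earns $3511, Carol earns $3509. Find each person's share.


Total income = 7674 + 3511 + 3509 = $14694
Alice: $776 × 7674/14694 = $405.27
Bob: $776 × 3511/14694 = $185.42
Carol: $776 × 3509/14694 = $185.31
= Alice: $405.27, Bob: $185.42, Carol: $185.31

Alice: $405.27, Bob: $185.42, Carol: $185.31


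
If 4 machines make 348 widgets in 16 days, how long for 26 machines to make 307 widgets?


Days ∝ work / workers, so d₂ = d₁ × (m₁/m₂) × (w₂/w₁)
Workers factor (inverse): 4/26 ≈ 0.1538
Work factor (direct): 307/348 ≈ 0.8822
d₂ = 16 × 4/26 × 307/348 = (16 × 4 × 307) / (26 × 348) = 19648/9048
≈ 2.17 days

2.17 days


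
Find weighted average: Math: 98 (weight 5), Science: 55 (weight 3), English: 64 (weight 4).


Numerator = 98×5 + 55×3 + 64×4
= 490 + 165 + 256
= 911
Total weight = 12
Weighted avg = 911/12
= 75.92

75.92


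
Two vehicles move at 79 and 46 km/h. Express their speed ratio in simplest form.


Ratio = 79:46
GCD = 1
Simplified = 79:46
Time ratio (same distance) = 46:79
Speed ratio = 79:46

79:46


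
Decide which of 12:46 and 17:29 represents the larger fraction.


12/46 = 0.2609
17/29 = 0.5862
0.2609 < 0.5862, so 12:46 is less
= 17:29

17:29


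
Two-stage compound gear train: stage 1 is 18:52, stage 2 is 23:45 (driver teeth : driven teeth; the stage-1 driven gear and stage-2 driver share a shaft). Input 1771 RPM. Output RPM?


Stage 1: RPM_B = RPM_A × t_A/t_B = 1771 × 18/52 = 31878/52 ≈ 613.04
B and C share a shaft → RPM_C = RPM_B
Stage 2: RPM_D = RPM_C × t_C/t_D = RPM_A × (t_A×t_C)/(t_B×t_D)
Overall ratio = (18×23)/(52×45) = 414/2340
RPM_D = 1771 × 414/2340 = 733194/2340
≈ 313.33 RPM

313.33 RPM


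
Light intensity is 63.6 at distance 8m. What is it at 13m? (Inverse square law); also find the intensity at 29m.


I₁d₁² = I₂d₂²
I at 13m = 63.6 × (8/13)² = 63.6 × 64/169 = 4070.4/169 ≈ 24.0852
I at 29m = 63.6 × (8/29)² = 63.6 × 64/841 = 4070.4/841 ≈ 4.8400
= 24.0852 and 4.8400

24.0852 and 4.8400


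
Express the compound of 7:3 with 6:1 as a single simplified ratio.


Compound ratio = (7×6) : (3×1)
= 42:3
GCD = 3
= 14:1

14:1


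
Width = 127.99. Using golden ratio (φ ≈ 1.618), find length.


φ = (1 + √5) / 2 ≈ 1.618
Length = width × φ = 127.99 × 1.618 = 207.08782
≈ 207.09

207.09


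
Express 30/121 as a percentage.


Percentage = (part / whole) × 100
= (30 / 121) × 100
≈ 24.79%

24.79%


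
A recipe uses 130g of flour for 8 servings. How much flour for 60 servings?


Direct proportion: y/x = constant
k = 130/8 = 16.2500
y₂ = k × 60 = 130 × 60 / 8 = 7800/8
= 975.00

975.00


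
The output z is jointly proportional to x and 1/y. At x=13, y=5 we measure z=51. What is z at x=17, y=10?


z = k·x/y
Solve for k using the known point: k = z·y/x = 51×5/13 = 255/13 ≈ 19.6154
Now evaluate at x=17, y=10:
z = k × 17 / 10 = (255 × 17) / (13 × 10) = 4335/130
≈ 33.3462

33.3462


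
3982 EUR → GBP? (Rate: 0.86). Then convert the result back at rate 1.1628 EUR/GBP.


Amount × rate = 3982 × 0.86 = 3424.52 GBP
Round-trip: 3424.52 × 1.1628 = 3982.03 EUR
= 3424.52 GBP, then 3982.03 EUR

3424.52 GBP, then 3982.03 EUR
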